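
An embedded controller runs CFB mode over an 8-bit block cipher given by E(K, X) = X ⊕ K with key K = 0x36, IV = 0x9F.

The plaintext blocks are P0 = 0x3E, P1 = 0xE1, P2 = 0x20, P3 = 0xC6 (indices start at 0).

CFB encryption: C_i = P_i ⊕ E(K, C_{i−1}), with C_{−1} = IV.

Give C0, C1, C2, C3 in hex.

C0: E(K, 0x9F) = 0xA9; 0x3E ⊕ 0xA9 = 0x97.
C1: E(K, 0x97) = 0xA1; 0xE1 ⊕ 0xA1 = 0x40.
C2: E(K, 0x40) = 0x76; 0x20 ⊕ 0x76 = 0x56.
C3: E(K, 0x56) = 0x60; 0xC6 ⊕ 0x60 = 0xA6.

C0 = 0x97, C1 = 0x40, C2 = 0x56, C3 = 0xA6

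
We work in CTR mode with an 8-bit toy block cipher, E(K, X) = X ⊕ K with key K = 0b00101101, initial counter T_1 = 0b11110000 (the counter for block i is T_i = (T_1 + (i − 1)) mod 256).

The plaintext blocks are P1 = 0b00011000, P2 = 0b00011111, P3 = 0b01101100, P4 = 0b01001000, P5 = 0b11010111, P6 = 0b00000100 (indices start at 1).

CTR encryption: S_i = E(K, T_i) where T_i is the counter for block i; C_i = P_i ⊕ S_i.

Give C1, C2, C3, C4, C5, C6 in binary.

C1 = 0b11000101, C2 = 0b11000011, C3 = 0b10110011, C4 = 0b10010110, C5 = 0b00001110, C6 = 0b11011100

C1: T = 0b11110000, S = E(K, T) = 0b11011101; 0b00011000 ⊕ 0b11011101 = 0b11000101.
C2: T = 0b11110001, S = E(K, T) = 0b11011100; 0b00011111 ⊕ 0b11011100 = 0b11000011.
C3: T = 0b11110010, S = E(K, T) = 0b11011111; 0b01101100 ⊕ 0b11011111 = 0b10110011.
C4: T = 0b11110011, S = E(K, T) = 0b11011110; 0b01001000 ⊕ 0b11011110 = 0b10010110.
C5: T = 0b11110100, S = E(K, T) = 0b11011001; 0b11010111 ⊕ 0b11011001 = 0b00001110.
C6: T = 0b11110101, S = E(K, T) = 0b11011000; 0b00000100 ⊕ 0b11011000 = 0b11011100.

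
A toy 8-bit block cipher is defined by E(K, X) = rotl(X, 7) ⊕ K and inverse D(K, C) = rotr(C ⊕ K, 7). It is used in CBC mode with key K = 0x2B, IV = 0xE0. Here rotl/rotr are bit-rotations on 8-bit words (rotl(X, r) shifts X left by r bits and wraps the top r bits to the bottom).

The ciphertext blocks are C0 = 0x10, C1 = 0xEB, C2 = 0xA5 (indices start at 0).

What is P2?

P2 = 0xF6

CBC decryption: P_i = D(K, C_i) ⊕ C_{i−1}, with C_{−1} = IV.
P2: D(K, 0xA5) = 0x1D; 0x1D ⊕ 0xEB = 0xF6.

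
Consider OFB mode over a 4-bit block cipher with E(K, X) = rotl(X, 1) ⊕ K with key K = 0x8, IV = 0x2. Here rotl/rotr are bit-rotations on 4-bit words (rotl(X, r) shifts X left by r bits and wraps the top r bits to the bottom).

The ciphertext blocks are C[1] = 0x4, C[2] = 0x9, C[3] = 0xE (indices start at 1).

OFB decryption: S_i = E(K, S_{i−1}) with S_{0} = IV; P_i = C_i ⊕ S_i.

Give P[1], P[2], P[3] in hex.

P[1]: S = E(K, 0x2) = 0xC; 0x4 ⊕ 0xC = 0x8.
P[2]: S = E(K, 0xC) = 0x1; 0x9 ⊕ 0x1 = 0x8.
P[3]: S = E(K, 0x1) = 0xA; 0xE ⊕ 0xA = 0x4.

P[1] = 0x8, P[2] = 0x8, P[3] = 0x4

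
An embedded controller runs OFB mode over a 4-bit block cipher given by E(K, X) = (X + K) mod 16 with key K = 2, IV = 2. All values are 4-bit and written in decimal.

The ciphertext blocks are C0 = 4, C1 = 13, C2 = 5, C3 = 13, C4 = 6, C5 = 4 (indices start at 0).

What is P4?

OFB decryption: S_i = E(K, S_{i−1}) with S_{−1} = IV; P_i = C_i ⊕ S_i.
P0: S = E(K, 2) = 4; 4 ⊕ 4 = 0.
P1: S = E(K, 4) = 6; 13 ⊕ 6 = 11.
P2: S = E(K, 6) = 8; 5 ⊕ 8 = 13.
P3: S = E(K, 8) = 10; 13 ⊕ 10 = 7.
P4: S = E(K, 10) = 12; 6 ⊕ 12 = 10.

P4 = 10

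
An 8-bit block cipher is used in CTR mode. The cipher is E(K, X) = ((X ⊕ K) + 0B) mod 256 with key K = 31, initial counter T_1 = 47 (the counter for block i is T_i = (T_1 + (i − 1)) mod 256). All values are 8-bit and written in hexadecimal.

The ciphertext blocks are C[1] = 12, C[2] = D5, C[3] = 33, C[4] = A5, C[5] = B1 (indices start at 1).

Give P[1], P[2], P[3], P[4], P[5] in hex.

CTR decryption: S_i = E(K, T_i) where T_i is the counter for block i; P_i = C_i ⊕ S_i.
P[1]: T = 47, S = E(K, T) = 81; 12 ⊕ 81 = 93.
P[2]: T = 48, S = E(K, T) = 84; D5 ⊕ 84 = 51.
P[3]: T = 49, S = E(K, T) = 83; 33 ⊕ 83 = B0.
P[4]: T = 4A, S = E(K, T) = 86; A5 ⊕ 86 = 23.
P[5]: T = 4B, S = E(K, T) = 85; B1 ⊕ 85 = 34.

P[1] = 93, P[2] = 51, P[3] = B0, P[4] = 23, P[5] = 34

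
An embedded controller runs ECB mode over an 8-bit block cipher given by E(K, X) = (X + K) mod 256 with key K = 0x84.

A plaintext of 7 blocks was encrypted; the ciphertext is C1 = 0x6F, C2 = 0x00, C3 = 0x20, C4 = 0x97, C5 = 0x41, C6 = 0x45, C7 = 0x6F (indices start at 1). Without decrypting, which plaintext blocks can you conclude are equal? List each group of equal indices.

P1 = P7

ECB encrypts each block independently with the same key, so equal ciphertext blocks imply equal plaintext blocks.
C1 = C7 = 0x6F, so P1 = P7.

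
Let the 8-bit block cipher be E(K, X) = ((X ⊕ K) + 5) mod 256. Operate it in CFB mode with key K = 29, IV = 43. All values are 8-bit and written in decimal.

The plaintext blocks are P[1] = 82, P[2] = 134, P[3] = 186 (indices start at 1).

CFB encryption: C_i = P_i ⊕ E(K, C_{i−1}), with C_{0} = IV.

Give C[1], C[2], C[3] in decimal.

C[1] = 105, C[2] = 255, C[3] = 93

C[1]: E(K, 43) = 59; 82 ⊕ 59 = 105.
C[2]: E(K, 105) = 121; 134 ⊕ 121 = 255.
C[3]: E(K, 255) = 231; 186 ⊕ 231 = 93.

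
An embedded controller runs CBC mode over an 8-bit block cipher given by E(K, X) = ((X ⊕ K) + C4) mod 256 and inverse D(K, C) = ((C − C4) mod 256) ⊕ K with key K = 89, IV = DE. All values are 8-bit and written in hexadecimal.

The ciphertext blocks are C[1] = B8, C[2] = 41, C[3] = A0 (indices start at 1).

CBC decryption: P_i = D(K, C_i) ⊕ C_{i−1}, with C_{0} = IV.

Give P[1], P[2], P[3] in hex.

P[1]: D(K, B8) = 7D; 7D ⊕ DE = A3.
P[2]: D(K, 41) = F4; F4 ⊕ B8 = 4C.
P[3]: D(K, A0) = 55; 55 ⊕ 41 = 14.

P[1] = A3, P[2] = 4C, P[3] = 14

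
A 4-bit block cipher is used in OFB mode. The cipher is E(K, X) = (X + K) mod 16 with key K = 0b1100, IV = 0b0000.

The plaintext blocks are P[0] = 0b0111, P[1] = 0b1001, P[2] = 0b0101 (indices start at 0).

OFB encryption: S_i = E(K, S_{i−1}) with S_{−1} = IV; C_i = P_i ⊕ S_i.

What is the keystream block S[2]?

C[0]: S = E(K, 0b0000) = 0b1100; 0b0111 ⊕ 0b1100 = 0b1011.
C[1]: S = E(K, 0b1100) = 0b1000; 0b1001 ⊕ 0b1000 = 0b0001.
C[2]: S = E(K, 0b1000) = 0b0100; 0b0101 ⊕ 0b0100 = 0b0001.
So S[2] = 0b0100.

0b0100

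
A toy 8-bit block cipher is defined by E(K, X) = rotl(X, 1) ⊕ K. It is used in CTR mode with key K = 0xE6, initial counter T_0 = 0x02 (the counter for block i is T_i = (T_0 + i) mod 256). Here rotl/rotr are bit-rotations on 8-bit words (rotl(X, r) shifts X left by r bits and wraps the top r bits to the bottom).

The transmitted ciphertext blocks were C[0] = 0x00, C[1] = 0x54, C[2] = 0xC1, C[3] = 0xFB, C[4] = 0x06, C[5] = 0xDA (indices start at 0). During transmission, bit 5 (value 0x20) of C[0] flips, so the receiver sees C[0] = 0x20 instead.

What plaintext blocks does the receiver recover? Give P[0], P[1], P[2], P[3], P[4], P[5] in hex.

P[0] = 0xC2, P[1] = 0xB4, P[2] = 0x2F, P[3] = 0x17, P[4] = 0xEC, P[5] = 0x32

CTR decryption: S_i = E(K, T_i) where T_i is the counter for block i; P_i = C_i ⊕ S_i.
Only C[0] changed, to 0x20. In CTR, a change in C_i flips the same bit in P_i only; the keystream is unaffected. Decrypting the received ciphertext:
P[0]: T = 0x02, S = E(K, T) = 0xE2; 0x20 ⊕ 0xE2 = 0xC2.
P[1]: T = 0x03, S = E(K, T) = 0xE0; 0x54 ⊕ 0xE0 = 0xB4.
P[2]: T = 0x04, S = E(K, T) = 0xEE; 0xC1 ⊕ 0xEE = 0x2F.
P[3]: T = 0x05, S = E(K, T) = 0xEC; 0xFB ⊕ 0xEC = 0x17.
P[4]: T = 0x06, S = E(K, T) = 0xEA; 0x06 ⊕ 0xEA = 0xEC.
P[5]: T = 0x07, S = E(K, T) = 0xE8; 0xDA ⊕ 0xE8 = 0x32.
Blocks that differ from the original plaintext: P[0].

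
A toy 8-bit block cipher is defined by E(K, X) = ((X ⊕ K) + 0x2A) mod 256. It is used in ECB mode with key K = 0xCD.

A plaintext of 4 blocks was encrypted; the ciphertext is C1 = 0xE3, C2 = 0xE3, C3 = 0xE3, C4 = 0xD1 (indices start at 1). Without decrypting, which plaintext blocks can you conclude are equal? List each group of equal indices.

ECB encrypts each block independently with the same key, so equal ciphertext blocks imply equal plaintext blocks.
C1 = C2 = C3 = 0xE3, so P1 = P2 = P3.

P1 = P2 = P3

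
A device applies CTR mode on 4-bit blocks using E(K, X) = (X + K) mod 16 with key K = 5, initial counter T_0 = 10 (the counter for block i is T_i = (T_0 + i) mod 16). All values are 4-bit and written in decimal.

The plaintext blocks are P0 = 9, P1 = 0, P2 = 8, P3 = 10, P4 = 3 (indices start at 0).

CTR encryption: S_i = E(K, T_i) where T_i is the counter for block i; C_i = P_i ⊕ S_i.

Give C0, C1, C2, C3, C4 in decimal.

C0 = 6, C1 = 0, C2 = 9, C3 = 8, C4 = 0

C0: T = 10, S = E(K, T) = 15; 9 ⊕ 15 = 6.
C1: T = 11, S = E(K, T) = 0; 0 ⊕ 0 = 0.
C2: T = 12, S = E(K, T) = 1; 8 ⊕ 1 = 9.
C3: T = 13, S = E(K, T) = 2; 10 ⊕ 2 = 8.
C4: T = 14, S = E(K, T) = 3; 3 ⊕ 3 = 0.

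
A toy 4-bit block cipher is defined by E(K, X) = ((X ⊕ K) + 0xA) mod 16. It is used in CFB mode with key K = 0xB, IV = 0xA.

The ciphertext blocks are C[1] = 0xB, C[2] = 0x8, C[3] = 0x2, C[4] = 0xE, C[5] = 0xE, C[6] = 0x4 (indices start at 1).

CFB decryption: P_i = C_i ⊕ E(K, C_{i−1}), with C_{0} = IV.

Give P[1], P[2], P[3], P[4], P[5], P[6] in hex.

P[1] = 0x0, P[2] = 0x2, P[3] = 0xF, P[4] = 0xD, P[5] = 0x1, P[6] = 0xB

P[1]: E(K, 0xA) = 0xB; 0xB ⊕ 0xB = 0x0.
P[2]: E(K, 0xB) = 0xA; 0x8 ⊕ 0xA = 0x2.
P[3]: E(K, 0x8) = 0xD; 0x2 ⊕ 0xD = 0xF.
P[4]: E(K, 0x2) = 0x3; 0xE ⊕ 0x3 = 0xD.
P[5]: E(K, 0xE) = 0xF; 0xE ⊕ 0xF = 0x1.
P[6]: E(K, 0xE) = 0xF; 0x4 ⊕ 0xF = 0xB.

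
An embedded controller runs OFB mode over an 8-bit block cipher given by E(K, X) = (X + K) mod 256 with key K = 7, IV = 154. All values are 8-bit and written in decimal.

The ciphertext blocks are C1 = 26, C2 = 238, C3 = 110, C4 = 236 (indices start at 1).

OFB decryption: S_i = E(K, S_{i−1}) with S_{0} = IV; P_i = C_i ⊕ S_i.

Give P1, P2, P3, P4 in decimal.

P1: S = E(K, 154) = 161; 26 ⊕ 161 = 187.
P2: S = E(K, 161) = 168; 238 ⊕ 168 = 70.
P3: S = E(K, 168) = 175; 110 ⊕ 175 = 193.
P4: S = E(K, 175) = 182; 236 ⊕ 182 = 90.

P1 = 187, P2 = 70, P3 = 193, P4 = 90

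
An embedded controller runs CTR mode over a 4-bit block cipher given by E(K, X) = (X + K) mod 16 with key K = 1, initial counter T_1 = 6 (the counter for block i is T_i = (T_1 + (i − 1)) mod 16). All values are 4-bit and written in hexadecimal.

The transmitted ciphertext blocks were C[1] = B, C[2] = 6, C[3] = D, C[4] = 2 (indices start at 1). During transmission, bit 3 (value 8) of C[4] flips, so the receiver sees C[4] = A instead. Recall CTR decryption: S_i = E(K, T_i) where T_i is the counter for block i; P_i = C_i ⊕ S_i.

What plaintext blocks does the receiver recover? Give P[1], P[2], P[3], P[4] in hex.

Only C[4] changed, to A. In CTR, a change in C_i flips the same bit in P_i only; the keystream is unaffected. Decrypting the received ciphertext:
P[1]: T = 6, S = E(K, T) = 7; B ⊕ 7 = C.
P[2]: T = 7, S = E(K, T) = 8; 6 ⊕ 8 = E.
P[3]: T = 8, S = E(K, T) = 9; D ⊕ 9 = 4.
P[4]: T = 9, S = E(K, T) = A; A ⊕ A = 0.
Blocks that differ from the original plaintext: P[4].

P[1] = C, P[2] = E, P[3] = 4, P[4] = 0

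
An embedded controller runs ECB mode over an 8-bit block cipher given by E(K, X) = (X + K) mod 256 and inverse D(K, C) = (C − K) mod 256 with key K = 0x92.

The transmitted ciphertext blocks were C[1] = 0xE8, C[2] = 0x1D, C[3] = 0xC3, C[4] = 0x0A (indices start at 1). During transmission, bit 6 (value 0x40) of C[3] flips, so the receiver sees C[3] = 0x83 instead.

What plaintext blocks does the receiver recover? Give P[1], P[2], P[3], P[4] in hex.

ECB decryption: P_i = D(K, C_i).
Only C[3] changed, to 0x83. In ECB, a change in C_i affects only P_i. Decrypting the received ciphertext:
P[1]: D(K, 0xE8) = 0x56.
P[2]: D(K, 0x1D) = 0x8B.
P[3]: D(K, 0x83) = 0xF1.
P[4]: D(K, 0x0A) = 0x78.
Blocks that differ from the original plaintext: P[3].

P[1] = 0x56, P[2] = 0x8B, P[3] = 0xF1, P[4] = 0x78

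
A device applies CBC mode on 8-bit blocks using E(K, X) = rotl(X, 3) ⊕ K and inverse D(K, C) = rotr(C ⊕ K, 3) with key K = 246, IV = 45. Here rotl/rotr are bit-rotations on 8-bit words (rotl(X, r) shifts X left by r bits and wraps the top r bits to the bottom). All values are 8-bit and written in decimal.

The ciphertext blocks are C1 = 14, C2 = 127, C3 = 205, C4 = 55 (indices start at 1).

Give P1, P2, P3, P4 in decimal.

CBC decryption: P_i = D(K, C_i) ⊕ C_{i−1}, with C_{0} = IV.
P1: D(K, 14) = 31; 31 ⊕ 45 = 50.
P2: D(K, 127) = 49; 49 ⊕ 14 = 63.
P3: D(K, 205) = 103; 103 ⊕ 127 = 24.
P4: D(K, 55) = 56; 56 ⊕ 205 = 245.

P1 = 50, P2 = 63, P3 = 24, P4 = 245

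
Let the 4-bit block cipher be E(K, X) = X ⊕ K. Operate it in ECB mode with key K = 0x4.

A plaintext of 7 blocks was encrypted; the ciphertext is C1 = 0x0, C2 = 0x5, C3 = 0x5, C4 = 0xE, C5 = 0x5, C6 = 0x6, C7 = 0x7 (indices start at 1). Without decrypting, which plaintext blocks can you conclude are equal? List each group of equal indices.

ECB encrypts each block independently with the same key, so equal ciphertext blocks imply equal plaintext blocks.
C2 = C3 = C5 = 0x5, so P2 = P3 = P5.

P2 = P3 = P5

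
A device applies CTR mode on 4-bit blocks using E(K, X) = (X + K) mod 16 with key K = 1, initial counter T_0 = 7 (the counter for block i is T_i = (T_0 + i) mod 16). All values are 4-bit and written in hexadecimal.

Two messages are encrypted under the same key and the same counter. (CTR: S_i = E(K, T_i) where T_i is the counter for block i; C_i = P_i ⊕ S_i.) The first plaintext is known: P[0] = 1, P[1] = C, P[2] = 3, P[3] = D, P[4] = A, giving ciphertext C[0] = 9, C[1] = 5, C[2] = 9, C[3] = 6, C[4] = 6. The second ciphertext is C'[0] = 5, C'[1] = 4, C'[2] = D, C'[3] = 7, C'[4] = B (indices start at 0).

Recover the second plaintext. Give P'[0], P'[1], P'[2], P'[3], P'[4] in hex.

P'[0] = D, P'[1] = D, P'[2] = 7, P'[3] = C, P'[4] = 7

In CTR with a reused counter, both messages share the same keystream S_i, so C_i ⊕ C'_i = P_i ⊕ P'_i and thus P'_i = P_i ⊕ C_i ⊕ C'_i.
P'[0]: 1 ⊕ 9 ⊕ 5 = D.
P'[1]: C ⊕ 5 ⊕ 4 = D.
P'[2]: 3 ⊕ 9 ⊕ D = 7.
P'[3]: D ⊕ 6 ⊕ 7 = C.
P'[4]: A ⊕ 6 ⊕ B = 7.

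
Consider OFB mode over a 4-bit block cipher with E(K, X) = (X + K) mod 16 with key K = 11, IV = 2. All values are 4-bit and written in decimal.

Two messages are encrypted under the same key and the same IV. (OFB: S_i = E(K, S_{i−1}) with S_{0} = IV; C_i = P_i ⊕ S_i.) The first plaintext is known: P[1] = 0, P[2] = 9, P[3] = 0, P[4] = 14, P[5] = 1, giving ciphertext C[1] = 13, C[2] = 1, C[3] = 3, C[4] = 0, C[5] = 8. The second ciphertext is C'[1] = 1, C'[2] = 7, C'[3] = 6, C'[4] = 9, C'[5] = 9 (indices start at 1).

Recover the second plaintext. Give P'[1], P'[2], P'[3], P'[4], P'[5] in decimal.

In OFB with a reused IV, both messages share the same keystream S_i, so C_i ⊕ C'_i = P_i ⊕ P'_i and thus P'_i = P_i ⊕ C_i ⊕ C'_i.
P'[1]: 0 ⊕ 13 ⊕ 1 = 12.
P'[2]: 9 ⊕ 1 ⊕ 7 = 15.
P'[3]: 0 ⊕ 3 ⊕ 6 = 5.
P'[4]: 14 ⊕ 0 ⊕ 9 = 7.
P'[5]: 1 ⊕ 8 ⊕ 9 = 0.

P'[1] = 12, P'[2] = 15, P'[3] = 5, P'[4] = 7, P'[5] = 0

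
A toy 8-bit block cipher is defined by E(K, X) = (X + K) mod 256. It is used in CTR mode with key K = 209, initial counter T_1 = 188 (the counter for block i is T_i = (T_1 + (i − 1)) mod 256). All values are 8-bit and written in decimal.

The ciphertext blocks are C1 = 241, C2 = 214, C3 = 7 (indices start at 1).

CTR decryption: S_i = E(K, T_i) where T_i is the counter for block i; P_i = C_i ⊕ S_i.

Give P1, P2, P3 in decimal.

P1: T = 188, S = E(K, T) = 141; 241 ⊕ 141 = 124.
P2: T = 189, S = E(K, T) = 142; 214 ⊕ 142 = 88.
P3: T = 190, S = E(K, T) = 143; 7 ⊕ 143 = 136.

P1 = 124, P2 = 88, P3 = 136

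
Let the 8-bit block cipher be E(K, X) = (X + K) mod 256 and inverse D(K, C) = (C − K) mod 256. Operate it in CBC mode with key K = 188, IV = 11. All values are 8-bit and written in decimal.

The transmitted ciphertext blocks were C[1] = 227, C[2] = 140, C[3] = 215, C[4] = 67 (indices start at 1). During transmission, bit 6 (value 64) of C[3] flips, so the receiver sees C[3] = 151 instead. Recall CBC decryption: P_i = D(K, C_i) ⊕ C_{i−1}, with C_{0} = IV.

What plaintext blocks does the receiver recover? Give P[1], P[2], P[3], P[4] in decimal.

P[1] = 44, P[2] = 51, P[3] = 87, P[4] = 16

Only C[3] changed, to 151. In CBC, a change in C_i garbles P_i and flips the same bit in P_{i+1}. Decrypting the received ciphertext:
P[1]: D(K, 227) = 39; 39 ⊕ 11 = 44.
P[2]: D(K, 140) = 208; 208 ⊕ 227 = 51.
P[3]: D(K, 151) = 219; 219 ⊕ 140 = 87.
P[4]: D(K, 67) = 135; 135 ⊕ 151 = 16.
Blocks that differ from the original plaintext: P[3], P[4].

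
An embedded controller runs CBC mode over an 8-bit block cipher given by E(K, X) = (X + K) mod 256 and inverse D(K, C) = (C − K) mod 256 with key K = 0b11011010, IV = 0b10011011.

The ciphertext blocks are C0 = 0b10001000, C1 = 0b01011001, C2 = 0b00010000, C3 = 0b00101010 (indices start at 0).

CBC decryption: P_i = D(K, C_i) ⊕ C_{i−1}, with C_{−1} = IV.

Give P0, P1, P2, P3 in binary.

P0: D(K, 0b10001000) = 0b10101110; 0b10101110 ⊕ 0b10011011 = 0b00110101.
P1: D(K, 0b01011001) = 0b01111111; 0b01111111 ⊕ 0b10001000 = 0b11110111.
P2: D(K, 0b00010000) = 0b00110110; 0b00110110 ⊕ 0b01011001 = 0b01101111.
P3: D(K, 0b00101010) = 0b01010000; 0b01010000 ⊕ 0b00010000 = 0b01000000.

P0 = 0b00110101, P1 = 0b11110111, P2 = 0b01101111, P3 = 0b01000000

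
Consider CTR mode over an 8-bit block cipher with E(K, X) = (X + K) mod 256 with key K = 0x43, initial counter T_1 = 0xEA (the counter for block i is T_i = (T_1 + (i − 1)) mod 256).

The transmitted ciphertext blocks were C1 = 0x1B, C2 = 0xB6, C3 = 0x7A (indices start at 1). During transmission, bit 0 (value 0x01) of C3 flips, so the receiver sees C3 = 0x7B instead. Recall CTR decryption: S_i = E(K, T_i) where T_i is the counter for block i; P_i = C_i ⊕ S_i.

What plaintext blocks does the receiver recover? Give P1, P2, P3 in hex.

P1 = 0x36, P2 = 0x98, P3 = 0x54

Only C3 changed, to 0x7B. In CTR, a change in C_i flips the same bit in P_i only; the keystream is unaffected. Decrypting the received ciphertext:
P1: T = 0xEA, S = E(K, T) = 0x2D; 0x1B ⊕ 0x2D = 0x36.
P2: T = 0xEB, S = E(K, T) = 0x2E; 0xB6 ⊕ 0x2E = 0x98.
P3: T = 0xEC, S = E(K, T) = 0x2F; 0x7B ⊕ 0x2F = 0x54.
Blocks that differ from the original plaintext: P3.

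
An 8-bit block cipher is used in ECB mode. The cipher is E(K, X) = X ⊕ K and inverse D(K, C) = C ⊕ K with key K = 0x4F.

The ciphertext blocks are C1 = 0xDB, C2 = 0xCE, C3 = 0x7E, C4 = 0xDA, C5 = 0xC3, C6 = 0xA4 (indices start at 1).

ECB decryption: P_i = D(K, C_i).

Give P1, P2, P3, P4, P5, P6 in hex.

P1 = 0x94, P2 = 0x81, P3 = 0x31, P4 = 0x95, P5 = 0x8C, P6 = 0xEB

P1: D(K, 0xDB) = 0x94.
P2: D(K, 0xCE) = 0x81.
P3: D(K, 0x7E) = 0x31.
P4: D(K, 0xDA) = 0x95.
P5: D(K, 0xC3) = 0x8C.
P6: D(K, 0xA4) = 0xEB.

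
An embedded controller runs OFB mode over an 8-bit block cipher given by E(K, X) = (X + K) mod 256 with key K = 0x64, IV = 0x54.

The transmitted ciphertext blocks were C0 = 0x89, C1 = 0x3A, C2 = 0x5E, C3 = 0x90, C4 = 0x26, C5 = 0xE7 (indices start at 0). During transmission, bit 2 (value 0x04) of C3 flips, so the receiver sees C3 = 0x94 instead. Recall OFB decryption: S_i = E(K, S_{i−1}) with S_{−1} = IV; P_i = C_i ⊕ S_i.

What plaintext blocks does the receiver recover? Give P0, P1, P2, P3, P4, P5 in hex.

P0 = 0x31, P1 = 0x26, P2 = 0xDE, P3 = 0x70, P4 = 0x6E, P5 = 0x4B

Only C3 changed, to 0x94. In OFB, a change in C_i flips the same bit in P_i only; the keystream is unaffected. Decrypting the received ciphertext:
P0: S = E(K, 0x54) = 0xB8; 0x89 ⊕ 0xB8 = 0x31.
P1: S = E(K, 0xB8) = 0x1C; 0x3A ⊕ 0x1C = 0x26.
P2: S = E(K, 0x1C) = 0x80; 0x5E ⊕ 0x80 = 0xDE.
P3: S = E(K, 0x80) = 0xE4; 0x94 ⊕ 0xE4 = 0x70.
P4: S = E(K, 0xE4) = 0x48; 0x26 ⊕ 0x48 = 0x6E.
P5: S = E(K, 0x48) = 0xAC; 0xE7 ⊕ 0xAC = 0x4B.
Blocks that differ from the original plaintext: P3.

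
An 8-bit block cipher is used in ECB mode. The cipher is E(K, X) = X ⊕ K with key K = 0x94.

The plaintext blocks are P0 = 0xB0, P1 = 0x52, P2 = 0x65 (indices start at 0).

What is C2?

C2 = 0xF1

ECB encryption: C_i = E(K, P_i).
C2: E(K, 0x65) = 0xF1.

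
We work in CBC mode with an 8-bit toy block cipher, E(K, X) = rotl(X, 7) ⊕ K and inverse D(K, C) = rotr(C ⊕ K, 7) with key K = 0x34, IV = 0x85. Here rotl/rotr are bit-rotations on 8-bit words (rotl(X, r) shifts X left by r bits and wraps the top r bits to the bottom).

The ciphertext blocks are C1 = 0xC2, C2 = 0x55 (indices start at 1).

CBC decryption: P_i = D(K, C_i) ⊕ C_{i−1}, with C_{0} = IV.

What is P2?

P2: D(K, 0x55) = 0xC2; 0xC2 ⊕ 0xC2 = 0x00.

P2 = 0x00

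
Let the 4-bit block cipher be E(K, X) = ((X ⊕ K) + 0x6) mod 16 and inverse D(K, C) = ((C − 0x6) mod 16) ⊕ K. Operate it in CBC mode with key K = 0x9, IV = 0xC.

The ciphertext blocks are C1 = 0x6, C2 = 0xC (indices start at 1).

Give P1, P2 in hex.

CBC decryption: P_i = D(K, C_i) ⊕ C_{i−1}, with C_{0} = IV.
P1: D(K, 0x6) = 0x9; 0x9 ⊕ 0xC = 0x5.
P2: D(K, 0xC) = 0xF; 0xF ⊕ 0x6 = 0x9.

P1 = 0x5, P2 = 0x9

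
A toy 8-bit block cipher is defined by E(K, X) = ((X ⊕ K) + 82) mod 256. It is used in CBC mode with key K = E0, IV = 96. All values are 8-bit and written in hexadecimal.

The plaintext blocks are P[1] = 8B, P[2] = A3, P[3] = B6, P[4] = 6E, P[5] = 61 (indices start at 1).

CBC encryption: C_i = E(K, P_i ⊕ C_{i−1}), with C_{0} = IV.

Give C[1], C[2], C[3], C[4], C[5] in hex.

C[1]: P[1] ⊕ 96 = 1D; E(K, 1D) = 7F.
C[2]: P[2] ⊕ 7F = DC; E(K, DC) = BE.
C[3]: P[3] ⊕ BE = 08; E(K, 08) = 6A.
C[4]: P[4] ⊕ 6A = 04; E(K, 04) = 66.
C[5]: P[5] ⊕ 66 = 07; E(K, 07) = 69.

C[1] = 7F, C[2] = BE, C[3] = 6A, C[4] = 66, C[5] = 69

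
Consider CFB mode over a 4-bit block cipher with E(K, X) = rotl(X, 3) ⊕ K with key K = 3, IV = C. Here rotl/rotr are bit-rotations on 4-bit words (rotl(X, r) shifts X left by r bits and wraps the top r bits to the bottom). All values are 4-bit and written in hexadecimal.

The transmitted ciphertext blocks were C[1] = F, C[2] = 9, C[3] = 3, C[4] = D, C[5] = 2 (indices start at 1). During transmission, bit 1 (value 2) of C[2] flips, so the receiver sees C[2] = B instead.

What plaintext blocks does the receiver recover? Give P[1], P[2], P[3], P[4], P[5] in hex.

CFB decryption: P_i = C_i ⊕ E(K, C_{i−1}), with C_{0} = IV.
Only C[2] changed, to B. In CFB, a change in C_i flips the same bit in P_i and garbles P_{i+1}. Decrypting the received ciphertext:
P[1]: E(K, C) = 5; F ⊕ 5 = A.
P[2]: E(K, F) = C; B ⊕ C = 7.
P[3]: E(K, B) = E; 3 ⊕ E = D.
P[4]: E(K, 3) = A; D ⊕ A = 7.
P[5]: E(K, D) = D; 2 ⊕ D = F.
Blocks that differ from the original plaintext: P[2], P[3].

P[1] = A, P[2] = 7, P[3] = D, P[4] = 7, P[5] = F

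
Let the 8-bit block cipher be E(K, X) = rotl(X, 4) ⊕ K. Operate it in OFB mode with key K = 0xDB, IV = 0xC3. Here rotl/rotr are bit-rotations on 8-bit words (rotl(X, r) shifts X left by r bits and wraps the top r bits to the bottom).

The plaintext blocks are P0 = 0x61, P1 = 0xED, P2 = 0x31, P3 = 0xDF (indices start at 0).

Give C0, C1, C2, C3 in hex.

OFB encryption: S_i = E(K, S_{i−1}) with S_{−1} = IV; C_i = P_i ⊕ S_i.
C0: S = E(K, 0xC3) = 0xE7; 0x61 ⊕ 0xE7 = 0x86.
C1: S = E(K, 0xE7) = 0xA5; 0xED ⊕ 0xA5 = 0x48.
C2: S = E(K, 0xA5) = 0x81; 0x31 ⊕ 0x81 = 0xB0.
C3: S = E(K, 0x81) = 0xC3; 0xDF ⊕ 0xC3 = 0x1C.

C0 = 0x86, C1 = 0x48, C2 = 0xB0, C3 = 0x1C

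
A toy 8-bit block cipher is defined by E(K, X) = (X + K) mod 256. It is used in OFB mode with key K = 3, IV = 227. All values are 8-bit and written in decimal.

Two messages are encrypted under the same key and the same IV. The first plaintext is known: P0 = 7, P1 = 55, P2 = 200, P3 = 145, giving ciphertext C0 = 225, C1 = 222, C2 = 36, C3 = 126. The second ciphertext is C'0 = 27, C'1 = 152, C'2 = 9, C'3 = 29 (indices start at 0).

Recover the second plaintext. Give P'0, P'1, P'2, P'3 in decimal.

In OFB with a reused IV, both messages share the same keystream S_i, so C_i ⊕ C'_i = P_i ⊕ P'_i and thus P'_i = P_i ⊕ C_i ⊕ C'_i.
P'0: 7 ⊕ 225 ⊕ 27 = 253.
P'1: 55 ⊕ 222 ⊕ 152 = 113.
P'2: 200 ⊕ 36 ⊕ 9 = 229.
P'3: 145 ⊕ 126 ⊕ 29 = 242.

P'0 = 253, P'1 = 113, P'2 = 229, P'3 = 242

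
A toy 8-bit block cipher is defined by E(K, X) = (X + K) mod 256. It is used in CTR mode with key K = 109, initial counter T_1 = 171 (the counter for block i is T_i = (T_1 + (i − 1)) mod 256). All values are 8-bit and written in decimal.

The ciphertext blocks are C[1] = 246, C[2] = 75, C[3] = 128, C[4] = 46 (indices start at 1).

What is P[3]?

P[3] = 154

CTR decryption: S_i = E(K, T_i) where T_i is the counter for block i; P_i = C_i ⊕ S_i.
P[3]: T = 173, S = E(K, T) = 26; 128 ⊕ 26 = 154.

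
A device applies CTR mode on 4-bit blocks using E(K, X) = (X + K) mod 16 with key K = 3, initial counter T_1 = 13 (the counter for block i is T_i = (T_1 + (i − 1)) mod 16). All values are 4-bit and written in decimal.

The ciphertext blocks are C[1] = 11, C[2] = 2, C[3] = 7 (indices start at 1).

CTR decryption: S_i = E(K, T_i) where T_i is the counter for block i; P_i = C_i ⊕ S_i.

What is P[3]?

P[3] = 5

P[3]: T = 15, S = E(K, T) = 2; 7 ⊕ 2 = 5.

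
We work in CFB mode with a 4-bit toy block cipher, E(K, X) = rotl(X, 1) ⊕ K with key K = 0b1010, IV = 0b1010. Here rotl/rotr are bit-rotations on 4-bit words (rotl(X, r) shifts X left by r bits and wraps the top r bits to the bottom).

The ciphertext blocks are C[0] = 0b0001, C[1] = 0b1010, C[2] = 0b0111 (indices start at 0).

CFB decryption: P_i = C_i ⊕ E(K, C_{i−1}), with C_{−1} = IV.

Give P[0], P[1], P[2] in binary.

P[0]: E(K, 0b1010) = 0b1111; 0b0001 ⊕ 0b1111 = 0b1110.
P[1]: E(K, 0b0001) = 0b1000; 0b1010 ⊕ 0b1000 = 0b0010.
P[2]: E(K, 0b1010) = 0b1111; 0b0111 ⊕ 0b1111 = 0b1000.

P[0] = 0b1110, P[1] = 0b0010, P[2] = 0b1000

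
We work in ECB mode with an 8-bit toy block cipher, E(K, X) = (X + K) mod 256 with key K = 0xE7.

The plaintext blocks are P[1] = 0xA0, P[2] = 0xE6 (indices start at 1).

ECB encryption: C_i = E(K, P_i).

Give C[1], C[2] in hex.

C[1] = 0x87, C[2] = 0xCD

C[1]: E(K, 0xA0) = 0x87.
C[2]: E(K, 0xE6) = 0xCD.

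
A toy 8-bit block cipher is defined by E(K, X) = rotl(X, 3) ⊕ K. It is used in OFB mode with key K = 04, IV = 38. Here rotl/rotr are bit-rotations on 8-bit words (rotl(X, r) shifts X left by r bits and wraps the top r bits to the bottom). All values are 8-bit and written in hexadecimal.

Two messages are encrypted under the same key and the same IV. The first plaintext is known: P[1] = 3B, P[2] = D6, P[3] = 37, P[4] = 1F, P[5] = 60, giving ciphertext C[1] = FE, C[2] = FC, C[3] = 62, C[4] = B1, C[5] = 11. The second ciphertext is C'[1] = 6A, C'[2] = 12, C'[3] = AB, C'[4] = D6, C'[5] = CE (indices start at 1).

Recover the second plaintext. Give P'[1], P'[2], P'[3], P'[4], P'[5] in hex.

P'[1] = AF, P'[2] = 38, P'[3] = FE, P'[4] = 78, P'[5] = BF

In OFB with a reused IV, both messages share the same keystream S_i, so C_i ⊕ C'_i = P_i ⊕ P'_i and thus P'_i = P_i ⊕ C_i ⊕ C'_i.
P'[1]: 3B ⊕ FE ⊕ 6A = AF.
P'[2]: D6 ⊕ FC ⊕ 12 = 38.
P'[3]: 37 ⊕ 62 ⊕ AB = FE.
P'[4]: 1F ⊕ B1 ⊕ D6 = 78.
P'[5]: 60 ⊕ 11 ⊕ CE = BF.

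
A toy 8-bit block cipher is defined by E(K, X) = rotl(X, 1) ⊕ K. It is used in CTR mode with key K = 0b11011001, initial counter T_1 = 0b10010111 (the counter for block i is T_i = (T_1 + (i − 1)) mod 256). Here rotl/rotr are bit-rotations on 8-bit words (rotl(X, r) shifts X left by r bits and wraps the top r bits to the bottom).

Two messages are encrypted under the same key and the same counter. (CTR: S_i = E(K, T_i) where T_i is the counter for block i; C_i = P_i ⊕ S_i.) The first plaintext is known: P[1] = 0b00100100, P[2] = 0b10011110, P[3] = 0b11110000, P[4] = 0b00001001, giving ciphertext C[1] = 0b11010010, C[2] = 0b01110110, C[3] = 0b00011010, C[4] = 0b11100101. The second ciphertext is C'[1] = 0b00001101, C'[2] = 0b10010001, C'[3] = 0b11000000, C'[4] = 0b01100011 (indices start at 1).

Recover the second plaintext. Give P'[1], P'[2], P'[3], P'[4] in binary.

In CTR with a reused counter, both messages share the same keystream S_i, so C_i ⊕ C'_i = P_i ⊕ P'_i and thus P'_i = P_i ⊕ C_i ⊕ C'_i.
P'[1]: 0b00100100 ⊕ 0b11010010 ⊕ 0b00001101 = 0b11111011.
P'[2]: 0b10011110 ⊕ 0b01110110 ⊕ 0b10010001 = 0b01111001.
P'[3]: 0b11110000 ⊕ 0b00011010 ⊕ 0b11000000 = 0b00101010.
P'[4]: 0b00001001 ⊕ 0b11100101 ⊕ 0b01100011 = 0b10001111.

P'[1] = 0b11111011, P'[2] = 0b01111001, P'[3] = 0b00101010, P'[4] = 0b10001111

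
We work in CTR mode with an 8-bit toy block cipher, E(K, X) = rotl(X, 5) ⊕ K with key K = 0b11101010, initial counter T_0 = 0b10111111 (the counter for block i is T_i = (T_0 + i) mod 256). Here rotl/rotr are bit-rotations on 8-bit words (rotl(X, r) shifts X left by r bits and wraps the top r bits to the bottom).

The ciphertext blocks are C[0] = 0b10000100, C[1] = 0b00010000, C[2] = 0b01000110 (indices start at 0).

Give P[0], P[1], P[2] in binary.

CTR decryption: S_i = E(K, T_i) where T_i is the counter for block i; P_i = C_i ⊕ S_i.
P[0]: T = 0b10111111, S = E(K, T) = 0b00011101; 0b10000100 ⊕ 0b00011101 = 0b10011001.
P[1]: T = 0b11000000, S = E(K, T) = 0b11110010; 0b00010000 ⊕ 0b11110010 = 0b11100010.
P[2]: T = 0b11000001, S = E(K, T) = 0b11010010; 0b01000110 ⊕ 0b11010010 = 0b10010100.

P[0] = 0b10011001, P[1] = 0b11100010, P[2] = 0b10010100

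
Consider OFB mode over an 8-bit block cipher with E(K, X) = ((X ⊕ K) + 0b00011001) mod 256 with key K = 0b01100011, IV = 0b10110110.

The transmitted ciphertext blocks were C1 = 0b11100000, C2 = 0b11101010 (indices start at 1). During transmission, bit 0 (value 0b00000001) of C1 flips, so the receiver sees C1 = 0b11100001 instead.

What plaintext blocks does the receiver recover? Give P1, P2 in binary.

P1 = 0b00001111, P2 = 0b01001100

OFB decryption: S_i = E(K, S_{i−1}) with S_{0} = IV; P_i = C_i ⊕ S_i.
Only C1 changed, to 0b11100001. In OFB, a change in C_i flips the same bit in P_i only; the keystream is unaffected. Decrypting the received ciphertext:
P1: S = E(K, 0b10110110) = 0b11101110; 0b11100001 ⊕ 0b11101110 = 0b00001111.
P2: S = E(K, 0b11101110) = 0b10100110; 0b11101010 ⊕ 0b10100110 = 0b01001100.
Blocks that differ from the original plaintext: P1.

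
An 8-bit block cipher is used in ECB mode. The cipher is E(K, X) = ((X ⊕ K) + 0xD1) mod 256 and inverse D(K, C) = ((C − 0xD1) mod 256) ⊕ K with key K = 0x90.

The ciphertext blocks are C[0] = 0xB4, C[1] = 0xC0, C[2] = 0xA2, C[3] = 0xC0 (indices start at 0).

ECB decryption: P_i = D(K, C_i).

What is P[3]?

P[3]: D(K, 0xC0) = 0x7F.

P[3] = 0x7F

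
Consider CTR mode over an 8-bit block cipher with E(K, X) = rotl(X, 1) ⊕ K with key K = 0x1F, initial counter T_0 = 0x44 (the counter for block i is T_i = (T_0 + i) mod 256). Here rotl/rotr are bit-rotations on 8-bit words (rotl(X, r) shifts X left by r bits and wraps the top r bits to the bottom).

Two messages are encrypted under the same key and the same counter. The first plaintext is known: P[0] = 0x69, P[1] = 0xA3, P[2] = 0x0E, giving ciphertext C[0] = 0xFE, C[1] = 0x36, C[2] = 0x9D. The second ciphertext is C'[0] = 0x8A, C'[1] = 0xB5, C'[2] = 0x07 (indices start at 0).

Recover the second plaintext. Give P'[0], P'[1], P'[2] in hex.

In CTR with a reused counter, both messages share the same keystream S_i, so C_i ⊕ C'_i = P_i ⊕ P'_i and thus P'_i = P_i ⊕ C_i ⊕ C'_i.
P'[0]: 0x69 ⊕ 0xFE ⊕ 0x8A = 0x1D.
P'[1]: 0xA3 ⊕ 0x36 ⊕ 0xB5 = 0x20.
P'[2]: 0x0E ⊕ 0x9D ⊕ 0x07 = 0x94.

P'[0] = 0x1D, P'[1] = 0x20, P'[2] = 0x94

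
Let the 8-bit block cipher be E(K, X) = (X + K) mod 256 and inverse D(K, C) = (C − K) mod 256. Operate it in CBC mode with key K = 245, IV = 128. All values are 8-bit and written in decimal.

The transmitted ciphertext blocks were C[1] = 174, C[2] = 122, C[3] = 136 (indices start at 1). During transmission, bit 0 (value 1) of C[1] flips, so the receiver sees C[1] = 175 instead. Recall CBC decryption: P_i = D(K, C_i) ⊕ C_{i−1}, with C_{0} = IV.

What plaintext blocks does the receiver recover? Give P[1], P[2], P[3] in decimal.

P[1] = 58, P[2] = 42, P[3] = 233

Only C[1] changed, to 175. In CBC, a change in C_i garbles P_i and flips the same bit in P_{i+1}. Decrypting the received ciphertext:
P[1]: D(K, 175) = 186; 186 ⊕ 128 = 58.
P[2]: D(K, 122) = 133; 133 ⊕ 175 = 42.
P[3]: D(K, 136) = 147; 147 ⊕ 122 = 233.
Blocks that differ from the original plaintext: P[1], P[2].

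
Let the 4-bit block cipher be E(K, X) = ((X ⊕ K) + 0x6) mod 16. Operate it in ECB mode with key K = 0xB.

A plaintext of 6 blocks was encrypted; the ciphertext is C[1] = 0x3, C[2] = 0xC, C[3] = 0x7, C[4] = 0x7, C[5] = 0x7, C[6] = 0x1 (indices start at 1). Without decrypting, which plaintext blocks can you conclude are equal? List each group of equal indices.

ECB encrypts each block independently with the same key, so equal ciphertext blocks imply equal plaintext blocks.
C[3] = C[4] = C[5] = 0x7, so P[3] = P[4] = P[5].

P[3] = P[4] = P[5]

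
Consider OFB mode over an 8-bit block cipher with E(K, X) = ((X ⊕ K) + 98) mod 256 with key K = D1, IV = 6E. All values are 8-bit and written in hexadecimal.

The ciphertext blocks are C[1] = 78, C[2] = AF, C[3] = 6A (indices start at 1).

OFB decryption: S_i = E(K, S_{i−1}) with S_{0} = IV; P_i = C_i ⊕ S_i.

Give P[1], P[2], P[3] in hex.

P[1]: S = E(K, 6E) = 57; 78 ⊕ 57 = 2F.
P[2]: S = E(K, 57) = 1E; AF ⊕ 1E = B1.
P[3]: S = E(K, 1E) = 67; 6A ⊕ 67 = 0D.

P[1] = 2F, P[2] = B1, P[3] = 0D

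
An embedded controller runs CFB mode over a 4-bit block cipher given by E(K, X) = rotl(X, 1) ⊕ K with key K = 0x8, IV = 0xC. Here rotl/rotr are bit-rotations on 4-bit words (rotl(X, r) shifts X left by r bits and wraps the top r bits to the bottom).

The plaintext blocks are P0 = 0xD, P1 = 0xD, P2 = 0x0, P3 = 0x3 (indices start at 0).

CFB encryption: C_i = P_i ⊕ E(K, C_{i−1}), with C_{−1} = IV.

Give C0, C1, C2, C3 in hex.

C0 = 0xC, C1 = 0xC, C2 = 0x1, C3 = 0x9

C0: E(K, 0xC) = 0x1; 0xD ⊕ 0x1 = 0xC.
C1: E(K, 0xC) = 0x1; 0xD ⊕ 0x1 = 0xC.
C2: E(K, 0xC) = 0x1; 0x0 ⊕ 0x1 = 0x1.
C3: E(K, 0x1) = 0xA; 0x3 ⊕ 0xA = 0x9.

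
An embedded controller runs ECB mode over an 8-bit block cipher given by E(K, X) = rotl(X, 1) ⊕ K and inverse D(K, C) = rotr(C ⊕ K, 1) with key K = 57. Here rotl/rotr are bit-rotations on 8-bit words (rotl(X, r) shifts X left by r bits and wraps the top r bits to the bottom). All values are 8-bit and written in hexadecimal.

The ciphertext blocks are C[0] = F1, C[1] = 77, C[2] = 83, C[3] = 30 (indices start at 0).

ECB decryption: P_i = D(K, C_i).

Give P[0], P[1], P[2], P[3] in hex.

P[0] = 53, P[1] = 10, P[2] = 6A, P[3] = B3

P[0]: D(K, F1) = 53.
P[1]: D(K, 77) = 10.
P[2]: D(K, 83) = 6A.
P[3]: D(K, 30) = B3.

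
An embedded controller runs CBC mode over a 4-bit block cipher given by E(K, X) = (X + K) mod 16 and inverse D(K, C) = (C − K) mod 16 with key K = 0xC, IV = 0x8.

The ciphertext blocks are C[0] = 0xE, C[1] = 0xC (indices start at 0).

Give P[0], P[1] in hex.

CBC decryption: P_i = D(K, C_i) ⊕ C_{i−1}, with C_{−1} = IV.
P[0]: D(K, 0xE) = 0x2; 0x2 ⊕ 0x8 = 0xA.
P[1]: D(K, 0xC) = 0x0; 0x0 ⊕ 0xE = 0xE.

P[0] = 0xA, P[1] = 0xE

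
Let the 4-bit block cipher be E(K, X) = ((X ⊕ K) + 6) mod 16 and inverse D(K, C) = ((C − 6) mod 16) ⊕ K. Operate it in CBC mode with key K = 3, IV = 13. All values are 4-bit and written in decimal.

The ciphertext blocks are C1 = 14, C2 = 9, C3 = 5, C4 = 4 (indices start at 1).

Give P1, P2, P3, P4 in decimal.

P1 = 6, P2 = 14, P3 = 5, P4 = 8

CBC decryption: P_i = D(K, C_i) ⊕ C_{i−1}, with C_{0} = IV.
P1: D(K, 14) = 11; 11 ⊕ 13 = 6.
P2: D(K, 9) = 0; 0 ⊕ 14 = 14.
P3: D(K, 5) = 12; 12 ⊕ 9 = 5.
P4: D(K, 4) = 13; 13 ⊕ 5 = 8.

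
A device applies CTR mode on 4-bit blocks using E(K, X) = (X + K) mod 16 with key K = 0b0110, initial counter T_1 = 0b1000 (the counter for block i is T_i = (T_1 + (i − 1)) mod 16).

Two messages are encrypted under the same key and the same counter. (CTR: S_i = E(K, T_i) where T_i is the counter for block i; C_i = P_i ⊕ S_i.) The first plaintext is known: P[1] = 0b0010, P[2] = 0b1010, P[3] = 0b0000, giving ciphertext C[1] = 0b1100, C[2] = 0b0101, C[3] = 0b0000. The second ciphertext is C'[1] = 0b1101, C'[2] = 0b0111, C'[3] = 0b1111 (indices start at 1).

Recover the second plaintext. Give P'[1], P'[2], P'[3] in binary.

P'[1] = 0b0011, P'[2] = 0b1000, P'[3] = 0b1111

In CTR with a reused counter, both messages share the same keystream S_i, so C_i ⊕ C'_i = P_i ⊕ P'_i and thus P'_i = P_i ⊕ C_i ⊕ C'_i.
P'[1]: 0b0010 ⊕ 0b1100 ⊕ 0b1101 = 0b0011.
P'[2]: 0b1010 ⊕ 0b0101 ⊕ 0b0111 = 0b1000.
P'[3]: 0b0000 ⊕ 0b0000 ⊕ 0b1111 = 0b1111.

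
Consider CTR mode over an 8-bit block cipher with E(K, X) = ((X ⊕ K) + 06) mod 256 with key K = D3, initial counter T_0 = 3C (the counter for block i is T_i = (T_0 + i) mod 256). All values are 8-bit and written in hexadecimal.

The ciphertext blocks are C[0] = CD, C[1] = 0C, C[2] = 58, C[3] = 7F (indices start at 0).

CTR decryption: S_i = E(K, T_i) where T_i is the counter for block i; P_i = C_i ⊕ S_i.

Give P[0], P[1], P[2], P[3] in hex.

P[0] = 38, P[1] = F8, P[2] = AB, P[3] = 8D

P[0]: T = 3C, S = E(K, T) = F5; CD ⊕ F5 = 38.
P[1]: T = 3D, S = E(K, T) = F4; 0C ⊕ F4 = F8.
P[2]: T = 3E, S = E(K, T) = F3; 58 ⊕ F3 = AB.
P[3]: T = 3F, S = E(K, T) = F2; 7F ⊕ F2 = 8D.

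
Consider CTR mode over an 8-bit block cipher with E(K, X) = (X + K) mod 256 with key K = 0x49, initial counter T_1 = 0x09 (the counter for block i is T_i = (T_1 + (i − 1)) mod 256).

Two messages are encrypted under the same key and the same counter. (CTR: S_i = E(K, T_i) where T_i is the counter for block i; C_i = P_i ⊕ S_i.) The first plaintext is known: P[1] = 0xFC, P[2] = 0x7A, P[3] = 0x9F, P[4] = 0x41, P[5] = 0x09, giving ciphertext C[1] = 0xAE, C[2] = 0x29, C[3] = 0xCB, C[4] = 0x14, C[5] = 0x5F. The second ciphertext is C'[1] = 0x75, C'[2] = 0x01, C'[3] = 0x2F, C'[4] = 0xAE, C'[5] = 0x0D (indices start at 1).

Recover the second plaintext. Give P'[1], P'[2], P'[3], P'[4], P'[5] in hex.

In CTR with a reused counter, both messages share the same keystream S_i, so C_i ⊕ C'_i = P_i ⊕ P'_i and thus P'_i = P_i ⊕ C_i ⊕ C'_i.
P'[1]: 0xFC ⊕ 0xAE ⊕ 0x75 = 0x27.
P'[2]: 0x7A ⊕ 0x29 ⊕ 0x01 = 0x52.
P'[3]: 0x9F ⊕ 0xCB ⊕ 0x2F = 0x7B.
P'[4]: 0x41 ⊕ 0x14 ⊕ 0xAE = 0xFB.
P'[5]: 0x09 ⊕ 0x5F ⊕ 0x0D = 0x5B.

P'[1] = 0x27, P'[2] = 0x52, P'[3] = 0x7B, P'[4] = 0xFB, P'[5] = 0x5B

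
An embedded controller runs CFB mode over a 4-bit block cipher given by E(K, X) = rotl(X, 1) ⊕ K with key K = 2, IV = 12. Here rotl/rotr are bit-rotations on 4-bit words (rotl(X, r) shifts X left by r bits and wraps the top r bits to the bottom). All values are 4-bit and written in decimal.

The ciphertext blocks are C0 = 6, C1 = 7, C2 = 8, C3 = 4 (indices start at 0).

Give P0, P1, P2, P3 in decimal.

CFB decryption: P_i = C_i ⊕ E(K, C_{i−1}), with C_{−1} = IV.
P0: E(K, 12) = 11; 6 ⊕ 11 = 13.
P1: E(K, 6) = 14; 7 ⊕ 14 = 9.
P2: E(K, 7) = 12; 8 ⊕ 12 = 4.
P3: E(K, 8) = 3; 4 ⊕ 3 = 7.

P0 = 13, P1 = 9, P2 = 4, P3 = 7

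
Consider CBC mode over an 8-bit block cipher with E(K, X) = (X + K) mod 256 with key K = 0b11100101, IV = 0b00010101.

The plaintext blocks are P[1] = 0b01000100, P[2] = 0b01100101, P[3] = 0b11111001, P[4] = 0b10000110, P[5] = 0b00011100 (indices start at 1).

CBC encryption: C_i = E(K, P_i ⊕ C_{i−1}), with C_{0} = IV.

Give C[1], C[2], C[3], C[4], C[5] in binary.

C[1]: P[1] ⊕ 0b00010101 = 0b01010001; E(K, 0b01010001) = 0b00110110.
C[2]: P[2] ⊕ 0b00110110 = 0b01010011; E(K, 0b01010011) = 0b00111000.
C[3]: P[3] ⊕ 0b00111000 = 0b11000001; E(K, 0b11000001) = 0b10100110.
C[4]: P[4] ⊕ 0b10100110 = 0b00100000; E(K, 0b00100000) = 0b00000101.
C[5]: P[5] ⊕ 0b00000101 = 0b00011001; E(K, 0b00011001) = 0b11111110.

C[1] = 0b00110110, C[2] = 0b00111000, C[3] = 0b10100110, C[4] = 0b00000101, C[5] = 0b11111110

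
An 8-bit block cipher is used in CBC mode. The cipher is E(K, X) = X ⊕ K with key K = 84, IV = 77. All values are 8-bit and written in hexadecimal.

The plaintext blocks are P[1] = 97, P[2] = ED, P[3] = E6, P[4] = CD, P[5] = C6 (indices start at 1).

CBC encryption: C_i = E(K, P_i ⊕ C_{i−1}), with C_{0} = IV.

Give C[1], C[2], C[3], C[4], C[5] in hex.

C[1] = 64, C[2] = 0D, C[3] = 6F, C[4] = 26, C[5] = 64

C[1]: P[1] ⊕ 77 = E0; E(K, E0) = 64.
C[2]: P[2] ⊕ 64 = 89; E(K, 89) = 0D.
C[3]: P[3] ⊕ 0D = EB; E(K, EB) = 6F.
C[4]: P[4] ⊕ 6F = A2; E(K, A2) = 26.
C[5]: P[5] ⊕ 26 = E0; E(K, E0) = 64.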